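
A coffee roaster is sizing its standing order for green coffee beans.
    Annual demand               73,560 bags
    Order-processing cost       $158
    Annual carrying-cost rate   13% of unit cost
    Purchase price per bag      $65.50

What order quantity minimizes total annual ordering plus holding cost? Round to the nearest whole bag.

1,652 bags

H = i·C = 0.13 × $65.5 = $8.5150 per bag-year
Optimal lot size Q* = (2 × 73,560 × $158 / $8.515)^½ ≈ 1,652.24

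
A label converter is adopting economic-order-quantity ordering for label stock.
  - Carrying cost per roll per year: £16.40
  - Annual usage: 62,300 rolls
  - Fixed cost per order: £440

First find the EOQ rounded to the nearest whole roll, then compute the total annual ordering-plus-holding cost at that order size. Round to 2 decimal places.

Q* = √(2·D·S / H) = √(2·62,300·440 / 16.4) = √3,342,926.8 ≈ 1,828.37 → Q = 1,828 rolls
Annual ordering cost = (D/Q)·S = (62,300/1,828) × 440 = £14,995.62
Annual holding cost  = (Q/2)·H = (1,828/2) × 16.4 = £14,989.60
Total = £14,995.62 + £14,989.60 = £29,985.22

£29,985.22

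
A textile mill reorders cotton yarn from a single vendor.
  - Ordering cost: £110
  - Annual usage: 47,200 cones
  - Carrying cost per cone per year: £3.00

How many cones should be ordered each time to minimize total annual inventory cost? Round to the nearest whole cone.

1,860 cones

2DS/H = 2·47,200·110/3 = 3,461,333.33
EOQ = √3,461,333.33 ≈ 1,860.47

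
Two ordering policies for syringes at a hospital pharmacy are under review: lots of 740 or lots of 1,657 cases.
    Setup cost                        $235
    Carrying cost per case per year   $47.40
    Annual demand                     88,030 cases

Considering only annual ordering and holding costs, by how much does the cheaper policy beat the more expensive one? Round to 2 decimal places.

$6,262.07

TC(Q) = (D/Q)S + (Q/2)H
TC(740) = (88,030/740)×235 + (740/2)×47.4 = $45,493.47
TC(1,657) = (88,030/1,657)×235 + (1,657/2)×47.4 = $51,755.54
Lots of 740 are cheaper by $6,262.07.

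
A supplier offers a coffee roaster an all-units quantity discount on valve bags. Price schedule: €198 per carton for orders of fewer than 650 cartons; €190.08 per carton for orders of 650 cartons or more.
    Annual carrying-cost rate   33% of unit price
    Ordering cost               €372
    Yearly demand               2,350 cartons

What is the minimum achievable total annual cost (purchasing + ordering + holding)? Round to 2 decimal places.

H₁ = 33%×€198 = €65.3400;  H₂ = 33%×€190.08 = €62.7264
EOQ₁ = √(2×2,350×372/65.3400) = 163.58  (< 650, feasible at tier 1)
EOQ₂ = √(2×2,350×372/62.7264) = 166.95  (< 650 → use Q = 650 at tier-2 price)
TC(tier 1 (EOQ₁), Q≈163.6) = €475,988.33
TC(tier 2, Q≈650.0) = €468,419.00
Minimum at tier 2: €468,419.00

€468,419.00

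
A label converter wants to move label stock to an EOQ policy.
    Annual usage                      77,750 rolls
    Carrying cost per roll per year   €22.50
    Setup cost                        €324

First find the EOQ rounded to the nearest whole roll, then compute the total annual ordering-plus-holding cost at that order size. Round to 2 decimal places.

€33,668.90

Optimal lot size Q* = (2 × 77,750 × €324 / €22.5)^½ ≈ 1,496.40 → Q = 1,496 rolls
Orders/yr = 77,750/1,496 = 51.972; ordering cost = 51.972 × €324 = €16,838.90
Average inventory = 1,496/2 = 748; holding cost = 748 × €22.5 = €16,830.00
Total = €16,838.90 + €16,830.00 = €33,668.90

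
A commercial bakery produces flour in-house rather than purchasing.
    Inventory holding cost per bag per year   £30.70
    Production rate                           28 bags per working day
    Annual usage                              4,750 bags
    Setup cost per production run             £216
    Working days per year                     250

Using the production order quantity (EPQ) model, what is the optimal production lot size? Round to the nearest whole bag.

456 bags

Daily demand d = 4,750/250 = 19.000; p = 28; 1 − d/p = 0.32143
EPQ = √(2DS / (H(1 − d/p)))
    = √(2 × 4,750 × 216 / (30.7 × 0.32143)) ≈ 456.01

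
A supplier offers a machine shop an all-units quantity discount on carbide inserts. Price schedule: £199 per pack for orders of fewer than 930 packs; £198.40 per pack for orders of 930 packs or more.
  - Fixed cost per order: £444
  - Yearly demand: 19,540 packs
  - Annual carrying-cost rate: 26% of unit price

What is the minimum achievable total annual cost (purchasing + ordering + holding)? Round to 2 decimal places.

£3,910,051.33

H₁ = 26%×£199 = £51.7400;  H₂ = 26%×£198.40 = £51.5840
EOQ₁ = √(2×19,540×444/51.7400) = 579.10  (< 930, feasible at tier 1)
EOQ₂ = √(2×19,540×444/51.5840) = 579.98  (< 930 → use Q = 930 at tier-2 price)
TC(tier 1 (EOQ₁), Q≈579.1) = £3,918,422.77
TC(tier 2, Q≈930.0) = £3,910,051.33
Minimum at tier 2: £3,910,051.33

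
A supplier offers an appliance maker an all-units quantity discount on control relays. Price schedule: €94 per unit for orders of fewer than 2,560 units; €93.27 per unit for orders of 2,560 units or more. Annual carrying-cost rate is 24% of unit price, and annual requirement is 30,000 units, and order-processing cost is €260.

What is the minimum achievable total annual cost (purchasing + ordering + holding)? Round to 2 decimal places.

H₁ = 24%×€94 = €22.5600;  H₂ = 24%×€93.27 = €22.3848
EOQ₁ = √(2×30,000×260/22.5600) = 831.56  (< 2,560, feasible at tier 1)
EOQ₂ = √(2×30,000×260/22.3848) = 834.81  (< 2,560 → use Q = 2,560 at tier-2 price)
TC(tier 1 (EOQ₁), Q≈831.6) = €2,838,759.96
TC(tier 2, Q≈2,560.0) = €2,829,799.42
Minimum at tier 2: €2,829,799.42

€2,829,799.42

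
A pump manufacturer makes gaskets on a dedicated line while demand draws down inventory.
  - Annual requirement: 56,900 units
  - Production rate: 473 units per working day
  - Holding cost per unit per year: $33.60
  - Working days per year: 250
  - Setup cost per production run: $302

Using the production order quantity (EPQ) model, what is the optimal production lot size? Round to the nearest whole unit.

1,404 units

d = 56,900/250 = 227.6000 units/day;  effective holding cost H(1 − d/p) = 33.6·(1 − 227.6000/473) = 17.43222
Q* = √(2DS / H_eff) = √(2·56,900·302 / 17.43222) ≈ 1,404.10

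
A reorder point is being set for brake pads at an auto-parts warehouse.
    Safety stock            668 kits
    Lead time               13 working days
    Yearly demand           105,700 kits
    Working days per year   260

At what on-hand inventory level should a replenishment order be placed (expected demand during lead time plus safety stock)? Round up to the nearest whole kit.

5,953 kits

Daily demand d = 105,700 / 260 = 406.538 kits/day
Demand during lead time = 406.538 × 13 = 5,285.00
Reorder point = 5,285.00 + 668 = 5,953.00 → round up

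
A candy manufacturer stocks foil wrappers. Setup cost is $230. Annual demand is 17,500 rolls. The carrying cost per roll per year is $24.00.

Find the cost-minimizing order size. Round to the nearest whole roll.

579 rolls

EOQ = √(2DS/H) = √(2 × 17,500 × 230 / 24)
    = √(335,416.67) ≈ 579.15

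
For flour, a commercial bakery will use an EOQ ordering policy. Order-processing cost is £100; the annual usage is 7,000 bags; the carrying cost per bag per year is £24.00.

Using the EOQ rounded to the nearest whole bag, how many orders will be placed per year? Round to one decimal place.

EOQ = √(2DS/H) = √(2 × 7,000 × 100 / 24)
    = √(58,333.33) ≈ 241.52 → Q = 242
N = D/Q = 7,000/242 ≈ 28.926 orders/yr

28.9 orders per year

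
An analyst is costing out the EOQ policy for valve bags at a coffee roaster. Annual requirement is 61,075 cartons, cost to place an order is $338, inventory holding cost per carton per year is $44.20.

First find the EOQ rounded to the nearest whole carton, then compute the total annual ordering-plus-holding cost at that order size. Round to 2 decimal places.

$42,718.53

2DS/H = 2·61,075·338/44.2 = 934,088.24
EOQ = √934,088.24 ≈ 966.48 → Q = 966 cartons
Annual ordering cost = (D/Q)·S = (61,075/966) × 338 = $21,369.93
Annual holding cost  = (Q/2)·H = (966/2) × 44.2 = $21,348.60
Total = $21,369.93 + $21,348.60 = $42,718.53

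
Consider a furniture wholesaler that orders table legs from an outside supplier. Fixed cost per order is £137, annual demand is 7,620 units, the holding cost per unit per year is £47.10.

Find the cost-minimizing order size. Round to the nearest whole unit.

211 units

EOQ = √(2DS/H) = √(2 × 7,620 × 137 / 47.1)
    = √(44,328.66) ≈ 210.54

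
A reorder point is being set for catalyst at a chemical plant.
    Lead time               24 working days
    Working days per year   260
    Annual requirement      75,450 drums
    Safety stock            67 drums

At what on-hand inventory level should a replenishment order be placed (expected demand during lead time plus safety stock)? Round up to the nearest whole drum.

Daily demand d = 75,450 / 260 = 290.192 drums/day
Demand during lead time = 290.192 × 24 = 6,964.62
Reorder point = 6,964.62 + 67 = 7,031.62 → round up

7,032 drums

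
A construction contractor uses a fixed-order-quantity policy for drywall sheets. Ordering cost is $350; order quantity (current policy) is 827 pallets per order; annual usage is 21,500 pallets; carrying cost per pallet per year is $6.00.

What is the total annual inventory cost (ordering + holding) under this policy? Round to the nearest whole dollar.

$11,580

Ordering: D/Q × S = 21,500/827 × $350 = $9,099.15
Holding:  Q/2 × H = 827/2 × $6 = $2,481.00
Total = $9,099.15 + $2,481.00 = $11,580.15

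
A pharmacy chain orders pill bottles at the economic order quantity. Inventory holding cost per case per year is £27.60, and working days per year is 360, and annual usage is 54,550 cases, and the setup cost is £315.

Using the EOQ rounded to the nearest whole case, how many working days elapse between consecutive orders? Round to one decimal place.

Q* = √(2·D·S / H) = √(2·54,550·315 / 27.6) = √1,245,163.0 ≈ 1,115.87 → Q = 1,116 cases
T = Q/D × 360 days = 1,116/54,550 × 360 = 7.365 days

7.4 days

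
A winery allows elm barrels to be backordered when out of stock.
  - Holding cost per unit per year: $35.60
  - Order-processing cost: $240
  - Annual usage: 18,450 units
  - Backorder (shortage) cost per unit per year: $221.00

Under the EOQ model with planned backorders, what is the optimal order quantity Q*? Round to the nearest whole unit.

Q* = √(2DS/H) · √((H + b)/b)
   = √(2 × 18,450 × 240 / 35.6) · √((35.6 + 221) / 221)
   = 498.763 × 1.0775 ≈ 537.44

537 units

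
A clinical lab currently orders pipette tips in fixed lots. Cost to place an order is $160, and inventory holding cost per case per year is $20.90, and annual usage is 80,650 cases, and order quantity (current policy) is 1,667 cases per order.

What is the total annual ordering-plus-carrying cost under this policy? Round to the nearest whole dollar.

$25,161

Annual ordering cost = (D/Q)·S = (80,650/1,667) × 160 = $7,740.85
Annual holding cost  = (Q/2)·H = (1,667/2) × 20.9 = $17,420.15
Total = $7,740.85 + $17,420.15 = $25,161.00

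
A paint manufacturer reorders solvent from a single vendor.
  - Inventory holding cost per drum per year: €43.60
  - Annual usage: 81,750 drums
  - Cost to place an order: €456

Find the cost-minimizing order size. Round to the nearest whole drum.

1,308 drums

EOQ = √(2DS/H) = √(2 × 81,750 × 456 / 43.6)
    = √(1,710,000.00) ≈ 1,307.67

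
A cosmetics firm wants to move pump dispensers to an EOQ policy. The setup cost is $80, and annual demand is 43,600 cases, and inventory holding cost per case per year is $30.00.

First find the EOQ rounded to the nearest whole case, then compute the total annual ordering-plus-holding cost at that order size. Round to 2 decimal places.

$14,466.51

2DS/H = 2·43,600·80/30 = 232,533.33
EOQ = √232,533.33 ≈ 482.22 → Q = 482 cases
Orders/yr = 43,600/482 = 90.456; ordering cost = 90.456 × $80 = $7,236.51
Average inventory = 482/2 = 241; holding cost = 241 × $30 = $7,230.00
Total = $7,236.51 + $7,230.00 = $14,466.51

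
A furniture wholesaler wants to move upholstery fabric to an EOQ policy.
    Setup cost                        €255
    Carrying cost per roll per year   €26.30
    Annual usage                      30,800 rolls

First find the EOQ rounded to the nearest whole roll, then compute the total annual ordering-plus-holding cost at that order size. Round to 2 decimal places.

EOQ = √(2DS/H) = √(2 × 30,800 × 255 / 26.3)
    = √(597,262.36) ≈ 772.83 → Q = 773 rolls
Annual ordering cost = (D/Q)·S = (30,800/773) × 255 = €10,160.41
Annual holding cost  = (Q/2)·H = (773/2) × 26.3 = €10,164.95
Total = €10,160.41 + €10,164.95 = €20,325.36

€20,325.36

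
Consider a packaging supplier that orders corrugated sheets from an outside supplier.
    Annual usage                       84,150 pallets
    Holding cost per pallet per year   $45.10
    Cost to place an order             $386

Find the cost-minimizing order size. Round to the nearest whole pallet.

1,200 pallets

2DS/H = 2·84,150·386/45.1 = 1,440,439.02
EOQ = √1,440,439.02 ≈ 1,200.18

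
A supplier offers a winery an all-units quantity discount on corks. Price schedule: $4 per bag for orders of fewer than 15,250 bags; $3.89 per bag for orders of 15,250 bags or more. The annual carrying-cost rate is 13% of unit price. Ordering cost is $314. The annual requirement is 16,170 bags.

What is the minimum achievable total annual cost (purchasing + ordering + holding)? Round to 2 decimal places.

H₁ = 13%×$4 = $0.5200;  H₂ = 13%×$3.89 = $0.5057
EOQ₁ = √(2×16,170×314/0.5200) = 4,419.09  (< 15,250, feasible at tier 1)
EOQ₂ = √(2×16,170×314/0.5057) = 4,481.14  (< 15,250 → use Q = 15,250 at tier-2 price)
TC(tier 1 (EOQ₁), Q≈4,419.1) = $66,977.93
TC(tier 2, Q≈15,250.0) = $67,090.21
Minimum at tier 1 (EOQ₁): $66,977.93

$66,977.93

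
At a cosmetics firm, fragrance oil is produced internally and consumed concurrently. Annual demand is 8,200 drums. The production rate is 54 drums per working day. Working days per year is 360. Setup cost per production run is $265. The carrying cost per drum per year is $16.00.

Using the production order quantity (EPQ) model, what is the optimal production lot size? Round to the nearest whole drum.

685 drums

d = 8,200/360 = 22.7778 drums/day;  effective holding cost H(1 − d/p) = 16·(1 − 22.7778/54) = 9.25103
Q* = √(2DS / H_eff) = √(2·8,200·265 / 9.25103) ≈ 685.41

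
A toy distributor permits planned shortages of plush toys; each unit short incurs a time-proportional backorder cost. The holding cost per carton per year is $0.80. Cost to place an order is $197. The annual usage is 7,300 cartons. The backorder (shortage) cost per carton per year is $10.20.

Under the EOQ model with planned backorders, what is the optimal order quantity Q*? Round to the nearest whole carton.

Q* = √(2DS/H) · √((H + b)/b)
   = √(2 × 7,300 × 197 / 0.8) · √((0.8 + 10.2) / 10.2)
   = 1,896.114 × 1.0385 ≈ 1,969.07

1,969 cartons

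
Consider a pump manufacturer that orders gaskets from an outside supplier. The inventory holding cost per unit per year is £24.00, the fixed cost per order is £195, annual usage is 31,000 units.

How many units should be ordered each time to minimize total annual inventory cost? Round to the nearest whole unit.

710 units

Q* = √(2·D·S / H) = √(2·31,000·195 / 24) = √503,750.0 ≈ 709.75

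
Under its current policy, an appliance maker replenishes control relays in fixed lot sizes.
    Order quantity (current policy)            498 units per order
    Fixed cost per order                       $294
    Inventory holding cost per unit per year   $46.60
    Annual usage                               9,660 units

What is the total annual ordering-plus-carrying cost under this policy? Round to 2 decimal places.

Annual ordering cost = (D/Q)·S = (9,660/498) × 294 = $5,702.89
Annual holding cost  = (Q/2)·H = (498/2) × 46.6 = $11,603.40
Total = $5,702.89 + $11,603.40 = $17,306.29

$17,306.29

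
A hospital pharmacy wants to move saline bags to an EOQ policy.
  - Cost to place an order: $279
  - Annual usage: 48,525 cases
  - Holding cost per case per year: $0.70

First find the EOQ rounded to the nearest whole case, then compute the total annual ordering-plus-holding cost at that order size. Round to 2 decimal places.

EOQ = √(2DS/H) = √(2 × 48,525 × 279 / 0.7)
    = √(38,681,357.14) ≈ 6,219.43 → Q = 6,219 cases
Ordering: D/Q × S = 48,525/6,219 × $279 = $2,176.95
Holding:  Q/2 × H = 6,219/2 × $0.7 = $2,176.65
Total = $2,176.95 + $2,176.65 = $4,353.60

$4,353.60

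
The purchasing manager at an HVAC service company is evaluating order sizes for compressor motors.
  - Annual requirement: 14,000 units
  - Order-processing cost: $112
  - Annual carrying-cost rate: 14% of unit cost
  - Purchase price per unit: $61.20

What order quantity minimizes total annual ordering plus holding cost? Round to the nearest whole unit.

605 units

Holding cost per unit per year: H = 14% × $61.2 = $8.5680
2DS/H = 2·14,000·112/8.568 = 366,013.07
EOQ = √366,013.07 ≈ 604.99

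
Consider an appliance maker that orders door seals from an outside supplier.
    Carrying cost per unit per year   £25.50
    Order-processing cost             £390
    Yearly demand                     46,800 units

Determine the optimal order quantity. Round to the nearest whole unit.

1,196 units

EOQ = √(2DS/H) = √(2 × 46,800 × 390 / 25.5)
    = √(1,431,529.41) ≈ 1,196.47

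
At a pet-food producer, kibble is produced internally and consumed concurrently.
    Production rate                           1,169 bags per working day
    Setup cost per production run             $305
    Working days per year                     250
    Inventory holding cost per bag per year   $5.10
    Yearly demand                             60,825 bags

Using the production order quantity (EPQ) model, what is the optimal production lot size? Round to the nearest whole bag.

3,031 bags

Daily demand d = 60,825/250 = 243.300; p = 1169; 1 − d/p = 0.79187
EPQ = √(2DS / (H(1 − d/p)))
    = √(2 × 60,825 × 305 / (5.1 × 0.79187)) ≈ 3,031.05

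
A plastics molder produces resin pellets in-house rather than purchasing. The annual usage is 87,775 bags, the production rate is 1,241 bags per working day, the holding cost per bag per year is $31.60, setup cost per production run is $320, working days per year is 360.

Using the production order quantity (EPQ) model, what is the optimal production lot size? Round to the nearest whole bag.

Daily demand d = 87,775/360 = 243.819; p = 1241; 1 − d/p = 0.80353
EPQ = √(2DS / (H(1 − d/p)))
    = √(2 × 87,775 × 320 / (31.6 × 0.80353)) ≈ 1,487.41

1,487 bags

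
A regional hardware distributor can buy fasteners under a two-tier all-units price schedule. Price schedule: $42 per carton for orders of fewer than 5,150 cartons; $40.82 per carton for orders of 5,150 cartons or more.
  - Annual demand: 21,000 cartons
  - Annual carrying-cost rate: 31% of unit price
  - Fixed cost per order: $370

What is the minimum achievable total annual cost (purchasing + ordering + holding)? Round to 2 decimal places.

H₁ = 31%×$42 = $13.0200;  H₂ = 31%×$40.82 = $12.6542
EOQ₁ = √(2×21,000×370/13.0200) = 1,092.50  (< 5,150, feasible at tier 1)
EOQ₂ = √(2×21,000×370/12.6542) = 1,108.17  (< 5,150 → use Q = 5,150 at tier-2 price)
TC(tier 1 (EOQ₁), Q≈1,092.5) = $896,224.30
TC(tier 2, Q≈5,150.0) = $891,313.30
Minimum at tier 2: $891,313.30

$891,313.30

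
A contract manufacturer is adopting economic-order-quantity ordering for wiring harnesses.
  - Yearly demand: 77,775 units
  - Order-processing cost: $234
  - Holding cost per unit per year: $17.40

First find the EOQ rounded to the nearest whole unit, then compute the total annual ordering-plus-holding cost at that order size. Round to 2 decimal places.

Optimal lot size Q* = (2 × 77,775 × $234 / $17.4)^½ ≈ 1,446.33 → Q = 1,446 units
Ordering: D/Q × S = 77,775/1,446 × $234 = $12,586.00
Holding:  Q/2 × H = 1,446/2 × $17.4 = $12,580.20
Total = $12,586.00 + $12,580.20 = $25,166.20

$25,166.20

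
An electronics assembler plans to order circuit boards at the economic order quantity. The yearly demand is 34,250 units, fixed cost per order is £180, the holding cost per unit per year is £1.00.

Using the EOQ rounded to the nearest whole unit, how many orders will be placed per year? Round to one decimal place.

9.8 orders per year

2DS/H = 2·34,250·180/1 = 12,330,000.00
EOQ = √12,330,000.00 ≈ 3,511.41 → Q = 3,511
N = D/Q = 34,250/3,511 ≈ 9.755 orders/yr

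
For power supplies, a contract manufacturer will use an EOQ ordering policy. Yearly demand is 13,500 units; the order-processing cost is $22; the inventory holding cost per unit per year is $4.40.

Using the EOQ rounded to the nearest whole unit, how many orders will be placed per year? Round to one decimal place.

36.8 orders per year

Optimal lot size Q* = (2 × 13,500 × $22 / $4.4)^½ ≈ 367.42 → Q = 367
Orders per year = D/Q = 13,500 / 367 = 36.785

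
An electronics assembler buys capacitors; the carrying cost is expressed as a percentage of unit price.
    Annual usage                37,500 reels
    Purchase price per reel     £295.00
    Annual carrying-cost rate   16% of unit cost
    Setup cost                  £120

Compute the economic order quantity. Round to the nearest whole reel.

437 reels

Holding cost per reel per year: H = 16% × £295 = £47.2000
EOQ = √(2DS/H) = √(2 × 37,500 × 120 / 47.2)
    = √(190,677.97) ≈ 436.67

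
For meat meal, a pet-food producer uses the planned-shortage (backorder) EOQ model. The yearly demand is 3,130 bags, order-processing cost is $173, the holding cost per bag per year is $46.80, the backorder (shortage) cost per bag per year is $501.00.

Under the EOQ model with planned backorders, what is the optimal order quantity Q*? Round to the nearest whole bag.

Q* = √(2DS/H) · √((H + b)/b)
   = √(2 × 3,130 × 173 / 46.8) · √((46.8 + 501) / 501)
   = 152.120 × 1.0457 ≈ 159.07

159 bags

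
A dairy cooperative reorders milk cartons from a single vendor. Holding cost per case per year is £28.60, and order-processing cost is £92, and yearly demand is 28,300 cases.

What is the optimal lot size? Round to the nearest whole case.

427 cases

2DS/H = 2·28,300·92/28.6 = 182,069.93
EOQ = √182,069.93 ≈ 426.70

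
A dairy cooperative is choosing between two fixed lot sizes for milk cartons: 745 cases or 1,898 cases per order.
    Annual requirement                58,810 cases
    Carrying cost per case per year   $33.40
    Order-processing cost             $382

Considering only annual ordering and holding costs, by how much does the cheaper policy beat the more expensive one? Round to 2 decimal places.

$936.54

For each Q, cost = (D/Q)·S + (Q/2)·H.
TC(745) = (58,810/745)×382 + (745/2)×33.4 = $42,596.43
TC(1,898) = (58,810/1,898)×382 + (1,898/2)×33.4 = $43,532.96
Cheaper: Q = 745.  Difference = $936.54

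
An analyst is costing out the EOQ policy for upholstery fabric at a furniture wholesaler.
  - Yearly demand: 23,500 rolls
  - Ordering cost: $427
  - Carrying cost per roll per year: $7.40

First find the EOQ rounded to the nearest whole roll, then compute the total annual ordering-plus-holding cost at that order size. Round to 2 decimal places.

$12,186.49

Optimal lot size Q* = (2 × 23,500 × $427 / $7.4)^½ ≈ 1,646.82 → Q = 1,647 rolls
Ordering: D/Q × S = 23,500/1,647 × $427 = $6,092.59
Holding:  Q/2 × H = 1,647/2 × $7.4 = $6,093.90
Total = $6,092.59 + $6,093.90 = $12,186.49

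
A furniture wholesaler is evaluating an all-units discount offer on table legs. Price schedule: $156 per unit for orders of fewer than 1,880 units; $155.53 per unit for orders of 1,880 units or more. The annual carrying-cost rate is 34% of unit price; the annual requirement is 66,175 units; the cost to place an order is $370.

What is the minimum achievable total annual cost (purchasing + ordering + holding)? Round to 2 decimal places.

H₁ = 34%×$156 = $53.0400;  H₂ = 34%×$155.53 = $52.8802
EOQ₁ = √(2×66,175×370/53.0400) = 960.86  (< 1,880, feasible at tier 1)
EOQ₂ = √(2×66,175×370/52.8802) = 962.31  (< 1,880 → use Q = 1,880 at tier-2 price)
TC(tier 1 (EOQ₁), Q≈960.9) = $10,374,264.13
TC(tier 2, Q≈1,880.0) = $10,354,928.94
Minimum at tier 2: $10,354,928.94

$10,354,928.94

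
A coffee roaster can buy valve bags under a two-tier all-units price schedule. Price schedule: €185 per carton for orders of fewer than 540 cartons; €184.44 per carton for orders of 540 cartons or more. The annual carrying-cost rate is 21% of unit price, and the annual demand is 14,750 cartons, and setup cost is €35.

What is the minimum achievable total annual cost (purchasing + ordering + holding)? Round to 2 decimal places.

€2,731,903.77

H₁ = 21%×€185 = €38.8500;  H₂ = 21%×€184.44 = €38.7324
EOQ₁ = √(2×14,750×35/38.8500) = 163.02  (< 540, feasible at tier 1)
EOQ₂ = √(2×14,750×35/38.7324) = 163.27  (< 540 → use Q = 540 at tier-2 price)
TC(tier 1 (EOQ₁), Q≈163.0) = €2,735,083.45
TC(tier 2, Q≈540.0) = €2,731,903.77
Minimum at tier 2: €2,731,903.77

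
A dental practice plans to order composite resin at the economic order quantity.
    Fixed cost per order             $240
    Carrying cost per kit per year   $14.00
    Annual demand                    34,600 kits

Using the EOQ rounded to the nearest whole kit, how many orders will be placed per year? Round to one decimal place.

2DS/H = 2·34,600·240/14 = 1,186,285.71
EOQ = √1,186,285.71 ≈ 1,089.17 → Q = 1,089
N = D/Q = 34,600/1,089 ≈ 31.772 orders/yr

31.8 orders per year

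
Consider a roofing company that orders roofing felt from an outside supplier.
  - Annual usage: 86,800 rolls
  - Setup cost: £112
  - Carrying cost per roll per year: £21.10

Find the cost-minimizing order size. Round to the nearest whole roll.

960 rolls

2DS/H = 2·86,800·112/21.1 = 921,478.67
EOQ = √921,478.67 ≈ 959.94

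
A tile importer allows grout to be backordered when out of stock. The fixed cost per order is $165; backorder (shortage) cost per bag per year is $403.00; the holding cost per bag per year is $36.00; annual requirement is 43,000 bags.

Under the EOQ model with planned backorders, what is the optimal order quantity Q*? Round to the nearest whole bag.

Basic EOQ = √(2·43,000·165/36) = 627.827
Backorder adjustment √((H+b)/b) = √((36+403)/403) = 1.0437
Q* = 627.827 × 1.0437 ≈ 655.27

655 bags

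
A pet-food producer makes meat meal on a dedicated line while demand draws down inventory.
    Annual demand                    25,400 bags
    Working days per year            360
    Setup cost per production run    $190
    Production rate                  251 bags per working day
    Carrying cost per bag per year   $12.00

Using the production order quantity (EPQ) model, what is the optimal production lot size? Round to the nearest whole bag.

1,058 bags

Daily demand d = 25,400/360 = 70.556; p = 251; 1 − d/p = 0.71890
EPQ = √(2DS / (H(1 − d/p)))
    = √(2 × 25,400 × 190 / (12 × 0.71890)) ≈ 1,057.75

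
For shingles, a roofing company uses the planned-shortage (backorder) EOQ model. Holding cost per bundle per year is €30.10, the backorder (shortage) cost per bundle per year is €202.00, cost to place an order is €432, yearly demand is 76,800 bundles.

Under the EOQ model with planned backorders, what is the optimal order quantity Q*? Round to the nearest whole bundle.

Q* = √(2DS/H) · √((H + b)/b)
   = √(2 × 76,800 × 432 / 30.1) · √((30.1 + 202) / 202)
   = 1,484.753 × 1.0719 ≈ 1,591.53

1,592 bundles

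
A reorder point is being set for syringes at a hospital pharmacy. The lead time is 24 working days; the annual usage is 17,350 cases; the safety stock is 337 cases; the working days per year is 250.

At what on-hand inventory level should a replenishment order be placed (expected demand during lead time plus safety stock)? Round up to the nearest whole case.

2,003 cases

Daily demand d = 17,350 / 250 = 69.400 cases/day
Demand during lead time = 69.400 × 24 = 1,665.60
Reorder point = 1,665.60 + 337 = 2,002.60 → round up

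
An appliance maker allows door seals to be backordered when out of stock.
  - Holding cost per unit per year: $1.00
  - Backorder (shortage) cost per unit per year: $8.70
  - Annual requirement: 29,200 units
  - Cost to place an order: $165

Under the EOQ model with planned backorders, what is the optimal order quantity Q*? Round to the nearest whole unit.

Basic EOQ = √(2·29,200·165/1) = 3,104.191
Backorder adjustment √((H+b)/b) = √((1+8.7)/8.7) = 1.0559
Q* = 3,104.191 × 1.0559 ≈ 3,277.74

3,278 units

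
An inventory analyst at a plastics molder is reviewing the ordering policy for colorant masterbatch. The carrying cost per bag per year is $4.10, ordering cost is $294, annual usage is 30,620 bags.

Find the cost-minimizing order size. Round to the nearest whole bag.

Q* = √(2·D·S / H) = √(2·30,620·294 / 4.1) = √4,391,356.1 ≈ 2,095.56

2,096 bags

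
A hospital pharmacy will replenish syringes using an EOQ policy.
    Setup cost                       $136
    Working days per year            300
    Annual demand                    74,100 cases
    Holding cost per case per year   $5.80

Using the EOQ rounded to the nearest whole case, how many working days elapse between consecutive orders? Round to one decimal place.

7.5 days

Q* = √(2·D·S / H) = √(2·74,100·136 / 5.8) = √3,475,034.5 ≈ 1,864.14 → Q = 1,864 cases
T = Q/D × 300 days = 1,864/74,100 × 300 = 7.547 days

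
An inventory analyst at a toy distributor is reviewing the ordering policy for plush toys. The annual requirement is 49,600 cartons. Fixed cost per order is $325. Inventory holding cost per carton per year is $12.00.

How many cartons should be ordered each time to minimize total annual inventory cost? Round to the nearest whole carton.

1,639 cartons

EOQ = √(2DS/H) = √(2 × 49,600 × 325 / 12)
    = √(2,686,666.67) ≈ 1,639.11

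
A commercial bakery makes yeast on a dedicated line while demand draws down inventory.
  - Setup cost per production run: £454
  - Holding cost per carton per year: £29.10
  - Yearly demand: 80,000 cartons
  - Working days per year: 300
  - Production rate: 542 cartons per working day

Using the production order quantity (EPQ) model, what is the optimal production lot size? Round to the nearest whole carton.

Daily demand d = 80,000/300 = 266.667; p = 542; 1 − d/p = 0.50800
EPQ = √(2DS / (H(1 − d/p)))
    = √(2 × 80,000 × 454 / (29.1 × 0.50800)) ≈ 2,216.72

2,217 cartons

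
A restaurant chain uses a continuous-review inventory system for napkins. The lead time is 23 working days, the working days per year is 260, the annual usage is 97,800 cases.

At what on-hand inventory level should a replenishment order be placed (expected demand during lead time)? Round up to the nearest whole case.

8,652 cases

Daily demand d = 97,800 / 260 = 376.154 cases/day
Demand during lead time = 376.154 × 23 = 8,651.54
Reorder point = 8,651.54 → round up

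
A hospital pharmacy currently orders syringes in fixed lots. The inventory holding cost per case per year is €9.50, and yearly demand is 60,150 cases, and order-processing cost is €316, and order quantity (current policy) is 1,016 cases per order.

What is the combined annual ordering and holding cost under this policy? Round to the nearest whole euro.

Annual ordering cost = (D/Q)·S = (60,150/1,016) × 316 = €18,708.07
Annual holding cost  = (Q/2)·H = (1,016/2) × 9.5 = €4,826.00
Total = €18,708.07 + €4,826.00 = €23,534.07

€23,534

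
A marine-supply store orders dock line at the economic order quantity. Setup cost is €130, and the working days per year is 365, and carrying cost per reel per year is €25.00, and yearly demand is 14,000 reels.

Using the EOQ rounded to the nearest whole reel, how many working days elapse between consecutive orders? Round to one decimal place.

Optimal lot size Q* = (2 × 14,000 × €130 / €25)^½ ≈ 381.58 → Q = 382 reels
Cycle time = (working days × Q)/D = (365 × 382) / 14,000 = 9.959 days

10.0 days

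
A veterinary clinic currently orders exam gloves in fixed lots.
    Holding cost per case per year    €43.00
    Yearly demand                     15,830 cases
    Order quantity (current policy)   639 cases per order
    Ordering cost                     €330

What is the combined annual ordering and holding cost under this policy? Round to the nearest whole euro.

€21,914

Ordering: D/Q × S = 15,830/639 × €330 = €8,175.12
Holding:  Q/2 × H = 639/2 × €43 = €13,738.50
Total = €8,175.12 + €13,738.50 = €21,913.62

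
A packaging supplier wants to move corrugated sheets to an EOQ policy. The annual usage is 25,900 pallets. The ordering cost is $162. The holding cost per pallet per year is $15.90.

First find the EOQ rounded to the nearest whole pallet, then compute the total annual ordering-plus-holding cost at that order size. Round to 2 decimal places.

EOQ = √(2DS/H) = √(2 × 25,900 × 162 / 15.9)
    = √(527,773.58) ≈ 726.48 → Q = 726 pallets
Orders/yr = 25,900/726 = 35.675; ordering cost = 35.675 × $162 = $5,779.34
Average inventory = 726/2 = 363; holding cost = 363 × $15.9 = $5,771.70
Total = $5,779.34 + $5,771.70 = $11,551.04

$11,551.04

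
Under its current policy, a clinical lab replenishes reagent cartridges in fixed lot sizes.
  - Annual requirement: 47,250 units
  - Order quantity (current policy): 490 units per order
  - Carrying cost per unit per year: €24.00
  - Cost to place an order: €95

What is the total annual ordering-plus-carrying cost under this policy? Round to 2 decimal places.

€15,040.71

Annual ordering cost = (D/Q)·S = (47,250/490) × 95 = €9,160.71
Annual holding cost  = (Q/2)·H = (490/2) × 24 = €5,880.00
Total = €9,160.71 + €5,880.00 = €15,040.71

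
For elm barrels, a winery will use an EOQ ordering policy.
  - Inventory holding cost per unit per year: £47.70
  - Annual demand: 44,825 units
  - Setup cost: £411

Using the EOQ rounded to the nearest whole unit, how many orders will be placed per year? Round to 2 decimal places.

51.00 orders per year

2DS/H = 2·44,825·411/47.7 = 772,455.97
EOQ = √772,455.97 ≈ 878.89 → Q = 879
Orders per year = D/Q = 44,825 / 879 = 50.995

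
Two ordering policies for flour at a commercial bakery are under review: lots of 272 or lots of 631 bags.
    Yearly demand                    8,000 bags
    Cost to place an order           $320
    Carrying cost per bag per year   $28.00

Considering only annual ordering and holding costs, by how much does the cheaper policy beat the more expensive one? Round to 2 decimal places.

$328.71

For each Q, cost = (D/Q)·S + (Q/2)·H.
TC(272) = (8,000/272)×320 + (272/2)×28 = $13,219.76
TC(631) = (8,000/631)×320 + (631/2)×28 = $12,891.05
|ΔTC| = |$13,219.76 − $12,891.05| = $328.71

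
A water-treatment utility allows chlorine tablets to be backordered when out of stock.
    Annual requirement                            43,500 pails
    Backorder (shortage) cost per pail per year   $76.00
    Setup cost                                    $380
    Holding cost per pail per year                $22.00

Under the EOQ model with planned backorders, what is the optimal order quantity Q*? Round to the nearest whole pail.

Basic EOQ = √(2·43,500·380/22) = 1,225.858
Backorder adjustment √((H+b)/b) = √((22+76)/76) = 1.1355
Q* = 1,225.858 × 1.1355 ≈ 1,392.02

1,392 pails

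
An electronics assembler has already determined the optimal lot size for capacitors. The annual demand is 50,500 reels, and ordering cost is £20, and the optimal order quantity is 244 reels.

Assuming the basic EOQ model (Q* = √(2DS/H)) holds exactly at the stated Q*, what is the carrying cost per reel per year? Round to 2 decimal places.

Since Q* = (2DS/H)^½, squaring gives Q*²·H = 2DS.
H = 2DS / Q² = 2 × 50,500 × 20 / 244² = 33.9291

£33.93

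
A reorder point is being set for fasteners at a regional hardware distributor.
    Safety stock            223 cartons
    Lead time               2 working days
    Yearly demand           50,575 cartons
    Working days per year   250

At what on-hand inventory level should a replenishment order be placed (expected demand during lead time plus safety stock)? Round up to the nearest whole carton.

Daily demand d = 50,575 / 250 = 202.300 cartons/day
Demand during lead time = 202.300 × 2 = 404.60
Reorder point = 404.60 + 223 = 627.60 → round up

628 cartons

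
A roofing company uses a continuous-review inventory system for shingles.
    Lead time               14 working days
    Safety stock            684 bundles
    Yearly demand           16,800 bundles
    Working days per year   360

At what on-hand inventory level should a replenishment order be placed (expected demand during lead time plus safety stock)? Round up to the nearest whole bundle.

Daily demand d = 16,800 / 360 = 46.667 bundles/day
Demand during lead time = 46.667 × 14 = 653.33
Reorder point = 653.33 + 684 = 1,337.33 → round up

1,338 bundles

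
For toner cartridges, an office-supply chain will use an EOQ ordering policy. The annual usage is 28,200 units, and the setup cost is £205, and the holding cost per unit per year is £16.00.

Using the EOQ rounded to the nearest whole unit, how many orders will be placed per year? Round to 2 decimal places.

Q* = √(2·D·S / H) = √(2·28,200·205 / 16) = √722,625.0 ≈ 850.07 → Q = 850
Orders per year = D/Q = 28,200 / 850 = 33.176

33.18 orders per year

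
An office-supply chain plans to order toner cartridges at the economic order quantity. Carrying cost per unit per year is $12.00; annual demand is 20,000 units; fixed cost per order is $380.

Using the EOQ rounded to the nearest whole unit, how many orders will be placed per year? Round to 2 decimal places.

2DS/H = 2·20,000·380/12 = 1,266,666.67
EOQ = √1,266,666.67 ≈ 1,125.46 → Q = 1,125
Orders per year = D/Q = 20,000 / 1,125 = 17.778

17.78 orders per year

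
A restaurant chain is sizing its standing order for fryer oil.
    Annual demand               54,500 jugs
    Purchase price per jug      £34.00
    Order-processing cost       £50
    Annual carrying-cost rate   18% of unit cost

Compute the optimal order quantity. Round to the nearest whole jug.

944 jugs

Carrying cost H = £34 × 18% = £6.1200/jug/yr
Q* = √(2·D·S / H) = √(2·54,500·50 / 6.12) = √890,522.9 ≈ 943.68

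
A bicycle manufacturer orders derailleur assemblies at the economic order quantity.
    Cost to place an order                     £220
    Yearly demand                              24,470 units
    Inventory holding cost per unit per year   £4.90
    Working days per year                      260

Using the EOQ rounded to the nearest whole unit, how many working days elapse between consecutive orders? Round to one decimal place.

2DS/H = 2·24,470·220/4.9 = 2,197,306.12
EOQ = √2,197,306.12 ≈ 1,482.33 → Q = 1,482 units
Cycle time = (working days × Q)/D = (260 × 1,482) / 24,470 = 15.747 days

15.7 days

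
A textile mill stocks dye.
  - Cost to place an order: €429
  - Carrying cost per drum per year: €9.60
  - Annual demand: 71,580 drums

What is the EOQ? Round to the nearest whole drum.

EOQ = √(2DS/H) = √(2 × 71,580 × 429 / 9.6)
    = √(6,397,462.50) ≈ 2,529.32

2,529 drums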